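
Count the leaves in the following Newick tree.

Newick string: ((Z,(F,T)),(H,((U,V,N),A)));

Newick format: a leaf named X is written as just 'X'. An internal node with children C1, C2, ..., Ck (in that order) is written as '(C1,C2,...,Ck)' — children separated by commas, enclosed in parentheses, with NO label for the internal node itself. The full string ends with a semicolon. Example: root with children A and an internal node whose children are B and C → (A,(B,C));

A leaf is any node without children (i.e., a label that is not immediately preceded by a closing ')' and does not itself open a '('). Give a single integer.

Answer: 8

Derivation:
Newick: ((Z,(F,T)),(H,((U,V,N),A)));
Scan left-to-right; a leaf is any maximal label run not followed by '(':
  pos 2: leaf 'Z' → count = 1
  pos 5: leaf 'F' → count = 2
  pos 7: leaf 'T' → count = 3
  pos 12: leaf 'H' → count = 4
  pos 16: leaf 'U' → count = 5
  pos 18: leaf 'V' → count = 6
  pos 20: leaf 'N' → count = 7
  pos 23: leaf 'A' → count = 8
Total leaves: 8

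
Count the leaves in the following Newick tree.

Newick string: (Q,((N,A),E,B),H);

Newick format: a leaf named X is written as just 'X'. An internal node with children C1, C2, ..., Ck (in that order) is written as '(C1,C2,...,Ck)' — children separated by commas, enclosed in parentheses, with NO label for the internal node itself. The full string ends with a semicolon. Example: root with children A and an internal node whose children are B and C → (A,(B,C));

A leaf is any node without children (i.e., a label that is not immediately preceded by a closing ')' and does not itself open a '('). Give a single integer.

Answer: 6

Derivation:
Newick: (Q,((N,A),E,B),H);
Scan left-to-right; a leaf is any maximal label run not followed by '(':
  pos 1: leaf 'Q' → count = 1
  pos 5: leaf 'N' → count = 2
  pos 7: leaf 'A' → count = 3
  pos 10: leaf 'E' → count = 4
  pos 12: leaf 'B' → count = 5
  pos 15: leaf 'H' → count = 6
Total leaves: 6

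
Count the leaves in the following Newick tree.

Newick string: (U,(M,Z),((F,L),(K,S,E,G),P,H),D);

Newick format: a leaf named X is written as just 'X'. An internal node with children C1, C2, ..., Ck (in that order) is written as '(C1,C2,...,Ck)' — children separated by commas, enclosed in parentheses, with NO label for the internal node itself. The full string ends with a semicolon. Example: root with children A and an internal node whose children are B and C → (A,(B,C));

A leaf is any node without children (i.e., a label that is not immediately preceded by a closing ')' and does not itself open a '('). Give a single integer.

Answer: 12

Derivation:
Newick: (U,(M,Z),((F,L),(K,S,E,G),P,H),D);
Scan left-to-right; a leaf is any maximal label run not followed by '(':
  pos 1: leaf 'U' → count = 1
  pos 4: leaf 'M' → count = 2
  pos 6: leaf 'Z' → count = 3
  pos 11: leaf 'F' → count = 4
  pos 13: leaf 'L' → count = 5
  pos 17: leaf 'K' → count = 6
  pos 19: leaf 'S' → count = 7
  pos 21: leaf 'E' → count = 8
  pos 23: leaf 'G' → count = 9
  pos 26: leaf 'P' → count = 10
  pos 28: leaf 'H' → count = 11
  pos 31: leaf 'D' → count = 12
Total leaves: 12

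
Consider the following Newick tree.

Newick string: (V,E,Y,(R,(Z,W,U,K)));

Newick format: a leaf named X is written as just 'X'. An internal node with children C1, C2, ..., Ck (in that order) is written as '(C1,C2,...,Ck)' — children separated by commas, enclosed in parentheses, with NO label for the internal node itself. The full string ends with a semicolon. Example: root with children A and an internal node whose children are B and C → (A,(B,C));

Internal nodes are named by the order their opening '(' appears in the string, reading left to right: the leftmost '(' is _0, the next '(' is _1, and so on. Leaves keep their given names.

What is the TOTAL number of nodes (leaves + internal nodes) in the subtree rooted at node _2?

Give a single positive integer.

Newick: (V,E,Y,(R,(Z,W,U,K)));
Locate _2: it is the '(' at position 10 (the 3rd '(' reading left to right).
Query: subtree rooted at _2
_2: subtree_size = 1 + 4
  Z: subtree_size = 1 + 0
  W: subtree_size = 1 + 0
  U: subtree_size = 1 + 0
  K: subtree_size = 1 + 0
Total subtree size of _2: 5

Answer: 5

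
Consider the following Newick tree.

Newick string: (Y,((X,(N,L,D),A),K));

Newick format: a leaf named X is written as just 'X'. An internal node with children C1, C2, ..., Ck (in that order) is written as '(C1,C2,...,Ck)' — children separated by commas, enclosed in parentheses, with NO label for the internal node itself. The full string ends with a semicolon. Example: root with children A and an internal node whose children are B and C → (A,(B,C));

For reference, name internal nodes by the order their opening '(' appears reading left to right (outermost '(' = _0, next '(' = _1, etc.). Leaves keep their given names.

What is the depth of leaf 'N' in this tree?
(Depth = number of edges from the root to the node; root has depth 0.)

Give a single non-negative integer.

Answer: 4

Derivation:
Newick: (Y,((X,(N,L,D),A),K));
Naming internals by '(' encounter order: outermost '(' = _0, next = _1, ...
Query node: N
Path from root: _0 -> _1 -> _2 -> _3 -> N
Depth of N: 4 (number of edges from root)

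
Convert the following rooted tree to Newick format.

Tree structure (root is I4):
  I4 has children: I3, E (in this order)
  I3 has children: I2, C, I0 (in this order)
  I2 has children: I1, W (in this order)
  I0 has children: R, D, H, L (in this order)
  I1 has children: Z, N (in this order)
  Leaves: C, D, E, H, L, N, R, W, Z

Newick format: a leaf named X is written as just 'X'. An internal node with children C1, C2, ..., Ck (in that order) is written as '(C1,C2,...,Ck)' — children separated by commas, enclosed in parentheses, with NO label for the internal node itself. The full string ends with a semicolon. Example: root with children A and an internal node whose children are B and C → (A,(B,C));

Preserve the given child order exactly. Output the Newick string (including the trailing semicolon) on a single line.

internal I4 with children ['I3', 'E']
  internal I3 with children ['I2', 'C', 'I0']
    internal I2 with children ['I1', 'W']
      internal I1 with children ['Z', 'N']
        leaf 'Z' → 'Z'
        leaf 'N' → 'N'
      → '(Z,N)'
      leaf 'W' → 'W'
    → '((Z,N),W)'
    leaf 'C' → 'C'
    internal I0 with children ['R', 'D', 'H', 'L']
      leaf 'R' → 'R'
      leaf 'D' → 'D'
      leaf 'H' → 'H'
      leaf 'L' → 'L'
    → '(R,D,H,L)'
  → '(((Z,N),W),C,(R,D,H,L))'
  leaf 'E' → 'E'
→ '((((Z,N),W),C,(R,D,H,L)),E)'
Final: ((((Z,N),W),C,(R,D,H,L)),E);

Answer: ((((Z,N),W),C,(R,D,H,L)),E);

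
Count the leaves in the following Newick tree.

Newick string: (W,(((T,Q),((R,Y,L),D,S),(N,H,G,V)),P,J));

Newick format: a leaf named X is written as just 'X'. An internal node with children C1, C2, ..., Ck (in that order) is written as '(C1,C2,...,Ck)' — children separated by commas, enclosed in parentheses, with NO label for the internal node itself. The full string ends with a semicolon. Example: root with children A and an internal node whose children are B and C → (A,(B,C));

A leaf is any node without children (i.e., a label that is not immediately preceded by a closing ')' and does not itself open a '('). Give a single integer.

Newick: (W,(((T,Q),((R,Y,L),D,S),(N,H,G,V)),P,J));
Scan left-to-right; a leaf is any maximal label run not followed by '(':
  pos 1: leaf 'W' → count = 1
  pos 6: leaf 'T' → count = 2
  pos 8: leaf 'Q' → count = 3
  pos 13: leaf 'R' → count = 4
  pos 15: leaf 'Y' → count = 5
  pos 17: leaf 'L' → count = 6
  pos 20: leaf 'D' → count = 7
  pos 22: leaf 'S' → count = 8
  pos 26: leaf 'N' → count = 9
  pos 28: leaf 'H' → count = 10
  pos 30: leaf 'G' → count = 11
  pos 32: leaf 'V' → count = 12
  pos 36: leaf 'P' → count = 13
  pos 38: leaf 'J' → count = 14
Total leaves: 14

Answer: 14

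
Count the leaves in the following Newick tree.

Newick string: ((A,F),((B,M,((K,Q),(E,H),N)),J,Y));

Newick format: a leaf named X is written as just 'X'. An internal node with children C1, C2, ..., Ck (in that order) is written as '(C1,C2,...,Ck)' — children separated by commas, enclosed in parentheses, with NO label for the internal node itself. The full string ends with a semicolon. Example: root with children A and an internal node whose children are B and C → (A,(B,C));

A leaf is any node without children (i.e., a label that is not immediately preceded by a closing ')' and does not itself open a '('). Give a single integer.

Newick: ((A,F),((B,M,((K,Q),(E,H),N)),J,Y));
Scan left-to-right; a leaf is any maximal label run not followed by '(':
  pos 2: leaf 'A' → count = 1
  pos 4: leaf 'F' → count = 2
  pos 9: leaf 'B' → count = 3
  pos 11: leaf 'M' → count = 4
  pos 15: leaf 'K' → count = 5
  pos 17: leaf 'Q' → count = 6
  pos 21: leaf 'E' → count = 7
  pos 23: leaf 'H' → count = 8
  pos 26: leaf 'N' → count = 9
  pos 30: leaf 'J' → count = 10
  pos 32: leaf 'Y' → count = 11
Total leaves: 11

Answer: 11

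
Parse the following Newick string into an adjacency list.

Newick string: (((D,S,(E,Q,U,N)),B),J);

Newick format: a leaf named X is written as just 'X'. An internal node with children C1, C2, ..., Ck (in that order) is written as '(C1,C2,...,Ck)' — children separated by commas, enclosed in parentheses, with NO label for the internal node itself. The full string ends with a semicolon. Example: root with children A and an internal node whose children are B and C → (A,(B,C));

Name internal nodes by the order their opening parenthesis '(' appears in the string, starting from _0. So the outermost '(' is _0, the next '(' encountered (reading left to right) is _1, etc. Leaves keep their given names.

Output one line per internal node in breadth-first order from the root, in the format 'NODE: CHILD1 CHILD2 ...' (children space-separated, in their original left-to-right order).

Answer: _0: _1 J
_1: _2 B
_2: D S _3
_3: E Q U N

Derivation:
Input: (((D,S,(E,Q,U,N)),B),J);
Scanning left-to-right, naming '(' by encounter order:
  pos 0: '(' -> open internal node _0 (depth 1)
  pos 1: '(' -> open internal node _1 (depth 2)
  pos 2: '(' -> open internal node _2 (depth 3)
  pos 7: '(' -> open internal node _3 (depth 4)
  pos 15: ')' -> close internal node _3 (now at depth 3)
  pos 16: ')' -> close internal node _2 (now at depth 2)
  pos 19: ')' -> close internal node _1 (now at depth 1)
  pos 22: ')' -> close internal node _0 (now at depth 0)
Total internal nodes: 4
BFS adjacency from root:
  _0: _1 J
  _1: _2 B
  _2: D S _3
  _3: E Q U N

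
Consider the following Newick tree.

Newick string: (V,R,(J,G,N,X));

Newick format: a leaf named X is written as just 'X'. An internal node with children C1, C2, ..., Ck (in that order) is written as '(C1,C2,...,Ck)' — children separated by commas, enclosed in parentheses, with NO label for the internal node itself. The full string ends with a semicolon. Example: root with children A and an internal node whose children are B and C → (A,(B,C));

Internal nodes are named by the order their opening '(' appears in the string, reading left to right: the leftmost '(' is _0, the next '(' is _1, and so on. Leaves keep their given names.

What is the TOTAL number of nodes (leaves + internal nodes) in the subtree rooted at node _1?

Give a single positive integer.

Newick: (V,R,(J,G,N,X));
Locate _1: it is the '(' at position 5 (the 2nd '(' reading left to right).
Query: subtree rooted at _1
_1: subtree_size = 1 + 4
  J: subtree_size = 1 + 0
  G: subtree_size = 1 + 0
  N: subtree_size = 1 + 0
  X: subtree_size = 1 + 0
Total subtree size of _1: 5

Answer: 5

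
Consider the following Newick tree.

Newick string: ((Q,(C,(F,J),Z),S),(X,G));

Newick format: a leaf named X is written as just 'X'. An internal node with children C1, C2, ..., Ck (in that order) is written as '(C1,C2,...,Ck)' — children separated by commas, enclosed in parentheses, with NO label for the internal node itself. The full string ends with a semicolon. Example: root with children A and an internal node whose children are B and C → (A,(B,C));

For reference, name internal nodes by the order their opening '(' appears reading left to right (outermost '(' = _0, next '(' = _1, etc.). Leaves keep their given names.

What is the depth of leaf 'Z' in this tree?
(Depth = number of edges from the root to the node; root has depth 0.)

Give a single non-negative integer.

Answer: 3

Derivation:
Newick: ((Q,(C,(F,J),Z),S),(X,G));
Naming internals by '(' encounter order: outermost '(' = _0, next = _1, ...
Query node: Z
Path from root: _0 -> _1 -> _2 -> Z
Depth of Z: 3 (number of edges from root)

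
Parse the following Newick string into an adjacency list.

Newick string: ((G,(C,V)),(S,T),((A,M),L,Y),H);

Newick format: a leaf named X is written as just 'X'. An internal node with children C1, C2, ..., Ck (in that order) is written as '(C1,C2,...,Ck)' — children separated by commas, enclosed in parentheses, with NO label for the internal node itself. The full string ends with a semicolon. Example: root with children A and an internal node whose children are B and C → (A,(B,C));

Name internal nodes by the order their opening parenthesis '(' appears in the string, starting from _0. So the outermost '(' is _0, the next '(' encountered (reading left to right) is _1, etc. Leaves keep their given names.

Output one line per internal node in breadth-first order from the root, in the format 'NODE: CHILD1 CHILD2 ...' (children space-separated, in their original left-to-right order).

Answer: _0: _1 _3 _4 H
_1: G _2
_3: S T
_4: _5 L Y
_2: C V
_5: A M

Derivation:
Input: ((G,(C,V)),(S,T),((A,M),L,Y),H);
Scanning left-to-right, naming '(' by encounter order:
  pos 0: '(' -> open internal node _0 (depth 1)
  pos 1: '(' -> open internal node _1 (depth 2)
  pos 4: '(' -> open internal node _2 (depth 3)
  pos 8: ')' -> close internal node _2 (now at depth 2)
  pos 9: ')' -> close internal node _1 (now at depth 1)
  pos 11: '(' -> open internal node _3 (depth 2)
  pos 15: ')' -> close internal node _3 (now at depth 1)
  pos 17: '(' -> open internal node _4 (depth 2)
  pos 18: '(' -> open internal node _5 (depth 3)
  pos 22: ')' -> close internal node _5 (now at depth 2)
  pos 27: ')' -> close internal node _4 (now at depth 1)
  pos 30: ')' -> close internal node _0 (now at depth 0)
Total internal nodes: 6
BFS adjacency from root:
  _0: _1 _3 _4 H
  _1: G _2
  _3: S T
  _4: _5 L Y
  _2: C V
  _5: A M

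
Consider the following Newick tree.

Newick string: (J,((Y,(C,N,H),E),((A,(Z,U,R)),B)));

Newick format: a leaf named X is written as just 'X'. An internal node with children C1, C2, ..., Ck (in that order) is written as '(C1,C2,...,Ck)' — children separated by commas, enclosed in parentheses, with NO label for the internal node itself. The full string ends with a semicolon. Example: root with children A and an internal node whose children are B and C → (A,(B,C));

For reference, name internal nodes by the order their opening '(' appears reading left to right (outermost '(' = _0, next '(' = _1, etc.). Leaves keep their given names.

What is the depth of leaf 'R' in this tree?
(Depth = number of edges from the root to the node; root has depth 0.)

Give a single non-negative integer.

Answer: 5

Derivation:
Newick: (J,((Y,(C,N,H),E),((A,(Z,U,R)),B)));
Naming internals by '(' encounter order: outermost '(' = _0, next = _1, ...
Query node: R
Path from root: _0 -> _1 -> _4 -> _5 -> _6 -> R
Depth of R: 5 (number of edges from root)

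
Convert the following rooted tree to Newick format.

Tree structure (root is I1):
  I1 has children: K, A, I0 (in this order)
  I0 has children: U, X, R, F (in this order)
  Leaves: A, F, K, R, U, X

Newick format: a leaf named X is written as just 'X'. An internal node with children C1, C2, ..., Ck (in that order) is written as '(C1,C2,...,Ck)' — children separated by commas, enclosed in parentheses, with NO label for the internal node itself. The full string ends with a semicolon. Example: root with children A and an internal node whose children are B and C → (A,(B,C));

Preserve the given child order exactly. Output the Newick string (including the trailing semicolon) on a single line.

Answer: (K,A,(U,X,R,F));

Derivation:
internal I1 with children ['K', 'A', 'I0']
  leaf 'K' → 'K'
  leaf 'A' → 'A'
  internal I0 with children ['U', 'X', 'R', 'F']
    leaf 'U' → 'U'
    leaf 'X' → 'X'
    leaf 'R' → 'R'
    leaf 'F' → 'F'
  → '(U,X,R,F)'
→ '(K,A,(U,X,R,F))'
Final: (K,A,(U,X,R,F));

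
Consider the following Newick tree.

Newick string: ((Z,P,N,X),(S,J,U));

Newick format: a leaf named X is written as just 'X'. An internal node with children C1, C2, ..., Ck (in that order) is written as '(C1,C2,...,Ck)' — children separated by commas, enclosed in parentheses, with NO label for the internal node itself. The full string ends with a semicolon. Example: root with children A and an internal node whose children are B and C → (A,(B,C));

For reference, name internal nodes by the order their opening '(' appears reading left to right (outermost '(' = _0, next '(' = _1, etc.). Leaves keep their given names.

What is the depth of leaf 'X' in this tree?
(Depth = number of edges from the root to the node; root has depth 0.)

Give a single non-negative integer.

Newick: ((Z,P,N,X),(S,J,U));
Naming internals by '(' encounter order: outermost '(' = _0, next = _1, ...
Query node: X
Path from root: _0 -> _1 -> X
Depth of X: 2 (number of edges from root)

Answer: 2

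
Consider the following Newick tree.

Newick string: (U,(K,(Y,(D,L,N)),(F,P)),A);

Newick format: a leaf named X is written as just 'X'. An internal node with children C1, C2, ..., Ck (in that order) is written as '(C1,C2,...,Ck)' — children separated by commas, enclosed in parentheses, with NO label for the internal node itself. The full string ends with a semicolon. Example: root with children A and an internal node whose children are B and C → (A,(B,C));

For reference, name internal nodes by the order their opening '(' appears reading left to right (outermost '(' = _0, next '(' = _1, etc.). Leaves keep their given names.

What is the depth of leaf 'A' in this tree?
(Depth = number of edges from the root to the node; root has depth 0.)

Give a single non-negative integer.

Newick: (U,(K,(Y,(D,L,N)),(F,P)),A);
Naming internals by '(' encounter order: outermost '(' = _0, next = _1, ...
Query node: A
Path from root: _0 -> A
Depth of A: 1 (number of edges from root)

Answer: 1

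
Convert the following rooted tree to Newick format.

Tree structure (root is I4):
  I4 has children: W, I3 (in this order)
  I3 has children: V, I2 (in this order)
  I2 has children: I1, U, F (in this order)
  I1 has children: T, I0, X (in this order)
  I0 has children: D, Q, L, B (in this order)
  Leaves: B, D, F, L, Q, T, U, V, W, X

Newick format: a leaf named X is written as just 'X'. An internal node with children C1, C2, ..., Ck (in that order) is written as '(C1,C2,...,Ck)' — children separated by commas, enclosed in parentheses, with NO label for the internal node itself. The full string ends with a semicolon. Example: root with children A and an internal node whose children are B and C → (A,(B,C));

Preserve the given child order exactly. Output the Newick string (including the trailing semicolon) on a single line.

internal I4 with children ['W', 'I3']
  leaf 'W' → 'W'
  internal I3 with children ['V', 'I2']
    leaf 'V' → 'V'
    internal I2 with children ['I1', 'U', 'F']
      internal I1 with children ['T', 'I0', 'X']
        leaf 'T' → 'T'
        internal I0 with children ['D', 'Q', 'L', 'B']
          leaf 'D' → 'D'
          leaf 'Q' → 'Q'
          leaf 'L' → 'L'
          leaf 'B' → 'B'
        → '(D,Q,L,B)'
        leaf 'X' → 'X'
      → '(T,(D,Q,L,B),X)'
      leaf 'U' → 'U'
      leaf 'F' → 'F'
    → '((T,(D,Q,L,B),X),U,F)'
  → '(V,((T,(D,Q,L,B),X),U,F))'
→ '(W,(V,((T,(D,Q,L,B),X),U,F)))'
Final: (W,(V,((T,(D,Q,L,B),X),U,F)));

Answer: (W,(V,((T,(D,Q,L,B),X),U,F)));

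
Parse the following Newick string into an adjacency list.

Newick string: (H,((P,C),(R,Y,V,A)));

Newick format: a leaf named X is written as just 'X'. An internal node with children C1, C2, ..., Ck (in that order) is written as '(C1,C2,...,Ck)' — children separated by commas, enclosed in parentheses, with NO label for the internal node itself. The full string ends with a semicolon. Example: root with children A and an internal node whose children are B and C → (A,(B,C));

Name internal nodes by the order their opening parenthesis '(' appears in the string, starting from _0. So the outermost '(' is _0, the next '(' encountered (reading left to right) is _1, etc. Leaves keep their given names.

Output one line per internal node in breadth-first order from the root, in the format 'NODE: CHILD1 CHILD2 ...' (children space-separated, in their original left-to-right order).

Answer: _0: H _1
_1: _2 _3
_2: P C
_3: R Y V A

Derivation:
Input: (H,((P,C),(R,Y,V,A)));
Scanning left-to-right, naming '(' by encounter order:
  pos 0: '(' -> open internal node _0 (depth 1)
  pos 3: '(' -> open internal node _1 (depth 2)
  pos 4: '(' -> open internal node _2 (depth 3)
  pos 8: ')' -> close internal node _2 (now at depth 2)
  pos 10: '(' -> open internal node _3 (depth 3)
  pos 18: ')' -> close internal node _3 (now at depth 2)
  pos 19: ')' -> close internal node _1 (now at depth 1)
  pos 20: ')' -> close internal node _0 (now at depth 0)
Total internal nodes: 4
BFS adjacency from root:
  _0: H _1
  _1: _2 _3
  _2: P C
  _3: R Y V A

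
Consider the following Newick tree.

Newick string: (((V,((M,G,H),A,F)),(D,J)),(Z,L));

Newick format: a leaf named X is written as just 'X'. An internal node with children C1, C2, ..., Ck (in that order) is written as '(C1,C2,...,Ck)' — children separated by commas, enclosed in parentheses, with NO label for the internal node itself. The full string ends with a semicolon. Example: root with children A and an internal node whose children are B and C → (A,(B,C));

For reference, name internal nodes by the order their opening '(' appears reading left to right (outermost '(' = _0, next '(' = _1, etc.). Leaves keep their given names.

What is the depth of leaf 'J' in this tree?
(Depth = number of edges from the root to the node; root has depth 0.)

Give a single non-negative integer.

Answer: 3

Derivation:
Newick: (((V,((M,G,H),A,F)),(D,J)),(Z,L));
Naming internals by '(' encounter order: outermost '(' = _0, next = _1, ...
Query node: J
Path from root: _0 -> _1 -> _5 -> J
Depth of J: 3 (number of edges from root)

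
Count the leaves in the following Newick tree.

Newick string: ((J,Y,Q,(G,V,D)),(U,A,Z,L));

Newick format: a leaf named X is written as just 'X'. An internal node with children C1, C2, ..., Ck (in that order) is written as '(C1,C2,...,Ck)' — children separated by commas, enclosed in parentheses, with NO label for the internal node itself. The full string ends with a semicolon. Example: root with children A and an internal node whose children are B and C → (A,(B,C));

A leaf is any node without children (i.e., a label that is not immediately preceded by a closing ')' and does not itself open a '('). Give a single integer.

Answer: 10

Derivation:
Newick: ((J,Y,Q,(G,V,D)),(U,A,Z,L));
Scan left-to-right; a leaf is any maximal label run not followed by '(':
  pos 2: leaf 'J' → count = 1
  pos 4: leaf 'Y' → count = 2
  pos 6: leaf 'Q' → count = 3
  pos 9: leaf 'G' → count = 4
  pos 11: leaf 'V' → count = 5
  pos 13: leaf 'D' → count = 6
  pos 18: leaf 'U' → count = 7
  pos 20: leaf 'A' → count = 8
  pos 22: leaf 'Z' → count = 9
  pos 24: leaf 'L' → count = 10
Total leaves: 10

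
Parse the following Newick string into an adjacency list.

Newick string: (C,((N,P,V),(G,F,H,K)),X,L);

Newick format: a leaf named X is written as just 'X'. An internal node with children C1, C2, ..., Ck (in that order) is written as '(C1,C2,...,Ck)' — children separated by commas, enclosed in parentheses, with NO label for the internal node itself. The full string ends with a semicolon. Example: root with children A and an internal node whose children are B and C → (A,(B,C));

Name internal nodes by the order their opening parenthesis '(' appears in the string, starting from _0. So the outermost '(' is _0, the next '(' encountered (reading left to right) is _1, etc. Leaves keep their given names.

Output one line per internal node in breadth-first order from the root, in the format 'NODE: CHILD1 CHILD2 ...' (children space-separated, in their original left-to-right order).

Answer: _0: C _1 X L
_1: _2 _3
_2: N P V
_3: G F H K

Derivation:
Input: (C,((N,P,V),(G,F,H,K)),X,L);
Scanning left-to-right, naming '(' by encounter order:
  pos 0: '(' -> open internal node _0 (depth 1)
  pos 3: '(' -> open internal node _1 (depth 2)
  pos 4: '(' -> open internal node _2 (depth 3)
  pos 10: ')' -> close internal node _2 (now at depth 2)
  pos 12: '(' -> open internal node _3 (depth 3)
  pos 20: ')' -> close internal node _3 (now at depth 2)
  pos 21: ')' -> close internal node _1 (now at depth 1)
  pos 26: ')' -> close internal node _0 (now at depth 0)
Total internal nodes: 4
BFS adjacency from root:
  _0: C _1 X L
  _1: _2 _3
  _2: N P V
  _3: G F H K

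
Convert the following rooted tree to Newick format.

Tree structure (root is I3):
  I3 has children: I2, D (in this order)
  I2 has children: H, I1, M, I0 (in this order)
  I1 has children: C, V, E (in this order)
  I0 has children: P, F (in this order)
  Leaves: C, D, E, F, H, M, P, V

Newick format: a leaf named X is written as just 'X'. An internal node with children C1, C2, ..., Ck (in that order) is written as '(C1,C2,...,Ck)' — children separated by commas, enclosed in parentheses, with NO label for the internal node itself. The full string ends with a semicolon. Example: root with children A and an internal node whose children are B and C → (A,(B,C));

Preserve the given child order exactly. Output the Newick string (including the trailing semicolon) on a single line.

internal I3 with children ['I2', 'D']
  internal I2 with children ['H', 'I1', 'M', 'I0']
    leaf 'H' → 'H'
    internal I1 with children ['C', 'V', 'E']
      leaf 'C' → 'C'
      leaf 'V' → 'V'
      leaf 'E' → 'E'
    → '(C,V,E)'
    leaf 'M' → 'M'
    internal I0 with children ['P', 'F']
      leaf 'P' → 'P'
      leaf 'F' → 'F'
    → '(P,F)'
  → '(H,(C,V,E),M,(P,F))'
  leaf 'D' → 'D'
→ '((H,(C,V,E),M,(P,F)),D)'
Final: ((H,(C,V,E),M,(P,F)),D);

Answer: ((H,(C,V,E),M,(P,F)),D);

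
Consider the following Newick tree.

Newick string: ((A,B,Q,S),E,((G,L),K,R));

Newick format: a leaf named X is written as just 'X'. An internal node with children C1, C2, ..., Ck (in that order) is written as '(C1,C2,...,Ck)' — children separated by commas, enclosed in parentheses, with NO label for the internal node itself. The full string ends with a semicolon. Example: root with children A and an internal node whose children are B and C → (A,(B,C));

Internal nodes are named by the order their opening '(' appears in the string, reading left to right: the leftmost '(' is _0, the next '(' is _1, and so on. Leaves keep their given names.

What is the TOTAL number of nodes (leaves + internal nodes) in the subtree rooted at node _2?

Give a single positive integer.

Newick: ((A,B,Q,S),E,((G,L),K,R));
Locate _2: it is the '(' at position 13 (the 3rd '(' reading left to right).
Query: subtree rooted at _2
_2: subtree_size = 1 + 5
  _3: subtree_size = 1 + 2
    G: subtree_size = 1 + 0
    L: subtree_size = 1 + 0
  K: subtree_size = 1 + 0
  R: subtree_size = 1 + 0
Total subtree size of _2: 6

Answer: 6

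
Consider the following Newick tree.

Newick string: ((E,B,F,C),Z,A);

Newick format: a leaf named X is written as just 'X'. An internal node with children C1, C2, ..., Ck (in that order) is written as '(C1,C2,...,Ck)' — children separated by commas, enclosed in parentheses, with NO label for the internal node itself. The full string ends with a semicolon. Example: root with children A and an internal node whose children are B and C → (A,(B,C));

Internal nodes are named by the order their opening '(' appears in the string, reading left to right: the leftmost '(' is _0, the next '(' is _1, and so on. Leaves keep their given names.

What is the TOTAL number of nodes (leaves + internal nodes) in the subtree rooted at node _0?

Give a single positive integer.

Answer: 8

Derivation:
Newick: ((E,B,F,C),Z,A);
Locate _0: it is the '(' at position 0 (the 1st '(' reading left to right).
Query: subtree rooted at _0
_0: subtree_size = 1 + 7
  _1: subtree_size = 1 + 4
    E: subtree_size = 1 + 0
    B: subtree_size = 1 + 0
    F: subtree_size = 1 + 0
    C: subtree_size = 1 + 0
  Z: subtree_size = 1 + 0
  A: subtree_size = 1 + 0
Total subtree size of _0: 8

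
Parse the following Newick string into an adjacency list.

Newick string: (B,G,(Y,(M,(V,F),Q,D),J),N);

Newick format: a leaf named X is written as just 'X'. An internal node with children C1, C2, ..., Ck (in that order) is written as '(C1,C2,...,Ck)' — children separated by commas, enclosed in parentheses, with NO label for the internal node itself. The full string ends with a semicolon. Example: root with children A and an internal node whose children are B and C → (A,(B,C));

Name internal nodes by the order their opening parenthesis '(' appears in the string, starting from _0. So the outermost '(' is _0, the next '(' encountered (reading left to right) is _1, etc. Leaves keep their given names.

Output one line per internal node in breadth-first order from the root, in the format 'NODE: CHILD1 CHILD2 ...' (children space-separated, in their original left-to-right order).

Answer: _0: B G _1 N
_1: Y _2 J
_2: M _3 Q D
_3: V F

Derivation:
Input: (B,G,(Y,(M,(V,F),Q,D),J),N);
Scanning left-to-right, naming '(' by encounter order:
  pos 0: '(' -> open internal node _0 (depth 1)
  pos 5: '(' -> open internal node _1 (depth 2)
  pos 8: '(' -> open internal node _2 (depth 3)
  pos 11: '(' -> open internal node _3 (depth 4)
  pos 15: ')' -> close internal node _3 (now at depth 3)
  pos 20: ')' -> close internal node _2 (now at depth 2)
  pos 23: ')' -> close internal node _1 (now at depth 1)
  pos 26: ')' -> close internal node _0 (now at depth 0)
Total internal nodes: 4
BFS adjacency from root:
  _0: B G _1 N
  _1: Y _2 J
  _2: M _3 Q D
  _3: V F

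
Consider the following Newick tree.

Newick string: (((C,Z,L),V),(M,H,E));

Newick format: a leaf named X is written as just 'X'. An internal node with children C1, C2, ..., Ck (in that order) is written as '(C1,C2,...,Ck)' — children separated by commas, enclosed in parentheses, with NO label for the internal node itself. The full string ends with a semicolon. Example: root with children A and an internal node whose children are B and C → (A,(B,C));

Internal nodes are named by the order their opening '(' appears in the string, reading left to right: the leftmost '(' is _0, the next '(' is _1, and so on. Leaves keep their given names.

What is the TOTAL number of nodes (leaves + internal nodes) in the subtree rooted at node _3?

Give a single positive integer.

Answer: 4

Derivation:
Newick: (((C,Z,L),V),(M,H,E));
Locate _3: it is the '(' at position 13 (the 4th '(' reading left to right).
Query: subtree rooted at _3
_3: subtree_size = 1 + 3
  M: subtree_size = 1 + 0
  H: subtree_size = 1 + 0
  E: subtree_size = 1 + 0
Total subtree size of _3: 4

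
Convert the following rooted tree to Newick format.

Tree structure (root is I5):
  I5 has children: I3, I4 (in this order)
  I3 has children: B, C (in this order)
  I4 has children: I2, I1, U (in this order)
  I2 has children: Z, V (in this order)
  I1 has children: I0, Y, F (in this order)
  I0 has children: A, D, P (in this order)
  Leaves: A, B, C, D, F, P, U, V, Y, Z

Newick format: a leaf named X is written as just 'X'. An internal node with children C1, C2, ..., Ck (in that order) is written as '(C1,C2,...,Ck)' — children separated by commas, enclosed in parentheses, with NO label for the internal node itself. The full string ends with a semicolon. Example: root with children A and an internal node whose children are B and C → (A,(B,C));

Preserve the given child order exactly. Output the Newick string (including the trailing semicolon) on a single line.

Answer: ((B,C),((Z,V),((A,D,P),Y,F),U));

Derivation:
internal I5 with children ['I3', 'I4']
  internal I3 with children ['B', 'C']
    leaf 'B' → 'B'
    leaf 'C' → 'C'
  → '(B,C)'
  internal I4 with children ['I2', 'I1', 'U']
    internal I2 with children ['Z', 'V']
      leaf 'Z' → 'Z'
      leaf 'V' → 'V'
    → '(Z,V)'
    internal I1 with children ['I0', 'Y', 'F']
      internal I0 with children ['A', 'D', 'P']
        leaf 'A' → 'A'
        leaf 'D' → 'D'
        leaf 'P' → 'P'
      → '(A,D,P)'
      leaf 'Y' → 'Y'
      leaf 'F' → 'F'
    → '((A,D,P),Y,F)'
    leaf 'U' → 'U'
  → '((Z,V),((A,D,P),Y,F),U)'
→ '((B,C),((Z,V),((A,D,P),Y,F),U))'
Final: ((B,C),((Z,V),((A,D,P),Y,F),U));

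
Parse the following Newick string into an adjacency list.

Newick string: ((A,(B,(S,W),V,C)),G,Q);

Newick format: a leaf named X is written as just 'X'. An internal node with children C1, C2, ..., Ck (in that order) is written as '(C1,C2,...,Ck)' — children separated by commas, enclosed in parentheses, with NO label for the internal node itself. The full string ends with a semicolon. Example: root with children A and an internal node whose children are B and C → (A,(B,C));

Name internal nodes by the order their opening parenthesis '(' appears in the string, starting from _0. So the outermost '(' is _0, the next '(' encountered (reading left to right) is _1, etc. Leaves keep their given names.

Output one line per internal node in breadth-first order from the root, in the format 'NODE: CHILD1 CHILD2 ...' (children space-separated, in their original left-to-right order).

Answer: _0: _1 G Q
_1: A _2
_2: B _3 V C
_3: S W

Derivation:
Input: ((A,(B,(S,W),V,C)),G,Q);
Scanning left-to-right, naming '(' by encounter order:
  pos 0: '(' -> open internal node _0 (depth 1)
  pos 1: '(' -> open internal node _1 (depth 2)
  pos 4: '(' -> open internal node _2 (depth 3)
  pos 7: '(' -> open internal node _3 (depth 4)
  pos 11: ')' -> close internal node _3 (now at depth 3)
  pos 16: ')' -> close internal node _2 (now at depth 2)
  pos 17: ')' -> close internal node _1 (now at depth 1)
  pos 22: ')' -> close internal node _0 (now at depth 0)
Total internal nodes: 4
BFS adjacency from root:
  _0: _1 G Q
  _1: A _2
  _2: B _3 V C
  _3: S W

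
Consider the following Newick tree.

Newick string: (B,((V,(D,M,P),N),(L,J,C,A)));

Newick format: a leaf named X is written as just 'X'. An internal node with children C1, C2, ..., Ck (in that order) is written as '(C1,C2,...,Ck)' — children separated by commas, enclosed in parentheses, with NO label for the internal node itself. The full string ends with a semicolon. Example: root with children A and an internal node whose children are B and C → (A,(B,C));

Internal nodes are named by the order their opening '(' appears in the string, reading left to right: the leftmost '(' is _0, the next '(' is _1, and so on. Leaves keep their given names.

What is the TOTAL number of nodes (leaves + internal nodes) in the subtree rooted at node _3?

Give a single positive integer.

Answer: 4

Derivation:
Newick: (B,((V,(D,M,P),N),(L,J,C,A)));
Locate _3: it is the '(' at position 7 (the 4th '(' reading left to right).
Query: subtree rooted at _3
_3: subtree_size = 1 + 3
  D: subtree_size = 1 + 0
  M: subtree_size = 1 + 0
  P: subtree_size = 1 + 0
Total subtree size of _3: 4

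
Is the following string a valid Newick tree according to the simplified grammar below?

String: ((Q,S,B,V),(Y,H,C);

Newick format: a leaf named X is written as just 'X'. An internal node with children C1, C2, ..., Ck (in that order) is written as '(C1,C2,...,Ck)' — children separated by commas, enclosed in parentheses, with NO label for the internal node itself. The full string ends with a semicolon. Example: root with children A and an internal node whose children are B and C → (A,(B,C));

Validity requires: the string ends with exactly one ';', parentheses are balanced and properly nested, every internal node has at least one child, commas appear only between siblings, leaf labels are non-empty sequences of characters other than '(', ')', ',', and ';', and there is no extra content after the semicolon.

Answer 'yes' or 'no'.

Input: ((Q,S,B,V),(Y,H,C);
Paren balance: 3 '(' vs 2 ')' MISMATCH
Ends with single ';': True
Full parse: FAILS (expected , or ) at pos 18)
Valid: False

Answer: no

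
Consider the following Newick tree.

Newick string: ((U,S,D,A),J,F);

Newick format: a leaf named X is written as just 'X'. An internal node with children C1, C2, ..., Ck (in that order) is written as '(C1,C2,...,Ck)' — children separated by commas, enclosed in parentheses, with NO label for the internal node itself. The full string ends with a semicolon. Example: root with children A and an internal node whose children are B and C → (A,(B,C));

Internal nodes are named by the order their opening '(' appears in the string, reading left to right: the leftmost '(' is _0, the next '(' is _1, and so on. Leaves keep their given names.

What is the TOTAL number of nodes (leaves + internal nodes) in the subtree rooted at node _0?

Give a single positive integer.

Newick: ((U,S,D,A),J,F);
Locate _0: it is the '(' at position 0 (the 1st '(' reading left to right).
Query: subtree rooted at _0
_0: subtree_size = 1 + 7
  _1: subtree_size = 1 + 4
    U: subtree_size = 1 + 0
    S: subtree_size = 1 + 0
    D: subtree_size = 1 + 0
    A: subtree_size = 1 + 0
  J: subtree_size = 1 + 0
  F: subtree_size = 1 + 0
Total subtree size of _0: 8

Answer: 8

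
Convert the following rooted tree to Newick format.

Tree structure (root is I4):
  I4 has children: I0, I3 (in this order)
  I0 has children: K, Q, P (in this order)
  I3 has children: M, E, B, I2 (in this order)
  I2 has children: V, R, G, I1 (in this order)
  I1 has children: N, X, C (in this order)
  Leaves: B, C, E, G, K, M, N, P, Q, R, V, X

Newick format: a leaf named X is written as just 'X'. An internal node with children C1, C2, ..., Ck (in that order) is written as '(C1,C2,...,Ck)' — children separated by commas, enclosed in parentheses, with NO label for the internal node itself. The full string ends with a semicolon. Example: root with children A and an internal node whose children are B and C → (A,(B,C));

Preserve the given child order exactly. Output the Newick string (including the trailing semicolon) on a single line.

Answer: ((K,Q,P),(M,E,B,(V,R,G,(N,X,C))));

Derivation:
internal I4 with children ['I0', 'I3']
  internal I0 with children ['K', 'Q', 'P']
    leaf 'K' → 'K'
    leaf 'Q' → 'Q'
    leaf 'P' → 'P'
  → '(K,Q,P)'
  internal I3 with children ['M', 'E', 'B', 'I2']
    leaf 'M' → 'M'
    leaf 'E' → 'E'
    leaf 'B' → 'B'
    internal I2 with children ['V', 'R', 'G', 'I1']
      leaf 'V' → 'V'
      leaf 'R' → 'R'
      leaf 'G' → 'G'
      internal I1 with children ['N', 'X', 'C']
        leaf 'N' → 'N'
        leaf 'X' → 'X'
        leaf 'C' → 'C'
      → '(N,X,C)'
    → '(V,R,G,(N,X,C))'
  → '(M,E,B,(V,R,G,(N,X,C)))'
→ '((K,Q,P),(M,E,B,(V,R,G,(N,X,C))))'
Final: ((K,Q,P),(M,E,B,(V,R,G,(N,X,C))));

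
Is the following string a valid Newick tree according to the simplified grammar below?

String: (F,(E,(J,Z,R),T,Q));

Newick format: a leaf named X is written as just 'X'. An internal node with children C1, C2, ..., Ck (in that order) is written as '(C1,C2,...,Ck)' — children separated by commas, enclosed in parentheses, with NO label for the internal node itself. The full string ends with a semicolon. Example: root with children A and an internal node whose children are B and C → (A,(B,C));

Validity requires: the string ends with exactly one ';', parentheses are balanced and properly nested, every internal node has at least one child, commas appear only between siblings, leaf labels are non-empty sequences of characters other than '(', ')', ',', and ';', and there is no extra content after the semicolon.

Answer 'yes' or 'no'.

Answer: yes

Derivation:
Input: (F,(E,(J,Z,R),T,Q));
Paren balance: 3 '(' vs 3 ')' OK
Ends with single ';': True
Full parse: OK
Valid: True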